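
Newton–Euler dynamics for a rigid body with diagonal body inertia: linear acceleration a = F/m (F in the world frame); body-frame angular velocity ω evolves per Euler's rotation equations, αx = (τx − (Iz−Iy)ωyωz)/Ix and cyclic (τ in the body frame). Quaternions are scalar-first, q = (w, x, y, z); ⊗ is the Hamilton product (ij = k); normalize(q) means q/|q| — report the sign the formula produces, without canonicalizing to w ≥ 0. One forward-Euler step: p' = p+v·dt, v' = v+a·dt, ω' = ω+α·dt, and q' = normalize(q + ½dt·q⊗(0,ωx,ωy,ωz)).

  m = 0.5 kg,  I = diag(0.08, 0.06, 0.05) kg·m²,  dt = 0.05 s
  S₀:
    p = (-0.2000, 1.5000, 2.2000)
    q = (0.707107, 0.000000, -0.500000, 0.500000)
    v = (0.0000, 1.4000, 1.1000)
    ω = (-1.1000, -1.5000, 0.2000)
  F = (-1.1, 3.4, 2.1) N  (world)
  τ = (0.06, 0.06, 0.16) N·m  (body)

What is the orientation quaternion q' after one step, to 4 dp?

q' = (0.6851, -0.0032, -0.5397, 0.4893)

Hamilton product q⊗(0,ω) = (-0.8500000, -0.1278177, -1.6106605, -0.4085786)
updated quaternion q' = (0.6851, -0.0032, -0.5397, 0.4893)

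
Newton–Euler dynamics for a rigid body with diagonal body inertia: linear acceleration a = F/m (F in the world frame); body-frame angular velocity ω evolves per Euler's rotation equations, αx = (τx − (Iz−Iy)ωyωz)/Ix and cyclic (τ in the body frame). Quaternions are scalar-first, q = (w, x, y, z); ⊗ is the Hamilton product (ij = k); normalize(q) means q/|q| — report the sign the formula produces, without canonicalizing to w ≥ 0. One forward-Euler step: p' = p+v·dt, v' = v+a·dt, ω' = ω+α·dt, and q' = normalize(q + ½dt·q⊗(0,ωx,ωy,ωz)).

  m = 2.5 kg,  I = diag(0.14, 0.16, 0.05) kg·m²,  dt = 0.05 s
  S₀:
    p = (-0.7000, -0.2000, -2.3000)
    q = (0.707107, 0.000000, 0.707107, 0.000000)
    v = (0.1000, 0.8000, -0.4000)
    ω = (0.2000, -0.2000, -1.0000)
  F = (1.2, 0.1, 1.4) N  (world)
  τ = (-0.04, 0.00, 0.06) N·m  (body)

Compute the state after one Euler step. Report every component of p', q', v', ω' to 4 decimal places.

ω×(Iω) gyroscopic = (-0.0220, -0.0180, -0.0008)
angular accel α = (-0.1286, 0.1125, 1.2160)
new body rate ω' = (0.1936, -0.1944, -0.9392)
2q̇ = q⊗(0,ω) = (0.1414214, -0.5656856, -0.1414214, -0.8485284)
q' = normalize(q + ½dt·q⊗(0,ω)) = (0.7104, -0.0141, 0.7033, -0.0212)
a = F/m = (0.4800, 0.0400, 0.5600)
p + v·dt = (-0.6950, -0.1600, -2.3200)
v' = v + a·dt = (0.1240, 0.8020, -0.3720)

p' = (-0.6950, -0.1600, -2.3200)
q' = (0.7104, -0.0141, 0.7033, -0.0212)
v' = (0.1240, 0.8020, -0.3720)
ω' = (0.1936, -0.1944, -0.9392)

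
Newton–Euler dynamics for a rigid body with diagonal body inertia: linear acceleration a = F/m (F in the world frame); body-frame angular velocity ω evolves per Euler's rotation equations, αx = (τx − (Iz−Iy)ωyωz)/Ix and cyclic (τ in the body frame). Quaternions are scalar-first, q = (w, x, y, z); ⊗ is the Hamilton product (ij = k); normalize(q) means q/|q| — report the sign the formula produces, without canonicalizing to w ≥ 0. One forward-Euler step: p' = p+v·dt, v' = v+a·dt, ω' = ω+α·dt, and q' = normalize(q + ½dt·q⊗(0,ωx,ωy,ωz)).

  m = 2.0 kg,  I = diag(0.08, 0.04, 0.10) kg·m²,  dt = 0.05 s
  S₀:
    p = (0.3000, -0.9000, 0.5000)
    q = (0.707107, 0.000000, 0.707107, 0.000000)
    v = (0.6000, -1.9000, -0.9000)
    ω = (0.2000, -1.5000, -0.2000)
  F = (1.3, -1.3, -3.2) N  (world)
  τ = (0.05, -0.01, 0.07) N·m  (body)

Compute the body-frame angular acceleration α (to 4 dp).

α = (0.4000, -0.2700, 0.5800)

gyro term ω×Iω = (0.0180, 0.0008, 0.0120)
(τ − ω×Iω)/I = (0.4000, -0.2700, 0.5800)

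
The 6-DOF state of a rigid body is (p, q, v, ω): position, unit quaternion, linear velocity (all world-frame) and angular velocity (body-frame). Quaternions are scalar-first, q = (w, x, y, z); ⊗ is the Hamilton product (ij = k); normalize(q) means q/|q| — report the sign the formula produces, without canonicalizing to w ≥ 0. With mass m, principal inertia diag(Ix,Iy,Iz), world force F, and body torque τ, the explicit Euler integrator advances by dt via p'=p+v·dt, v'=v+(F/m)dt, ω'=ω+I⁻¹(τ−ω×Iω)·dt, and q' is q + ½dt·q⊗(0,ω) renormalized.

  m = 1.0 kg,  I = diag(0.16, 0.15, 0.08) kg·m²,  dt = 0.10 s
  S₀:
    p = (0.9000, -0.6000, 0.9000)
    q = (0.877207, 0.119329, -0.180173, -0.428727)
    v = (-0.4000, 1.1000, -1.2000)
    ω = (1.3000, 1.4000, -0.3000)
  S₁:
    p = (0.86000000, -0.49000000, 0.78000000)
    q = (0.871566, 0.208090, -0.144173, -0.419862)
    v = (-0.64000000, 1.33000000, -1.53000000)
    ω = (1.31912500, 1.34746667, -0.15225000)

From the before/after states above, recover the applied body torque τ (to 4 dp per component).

ω₁ − ω₀ = (0.01912500, -0.05253333, 0.14775000)
gyro term ω₀×Iω₀ = (0.0294, -0.0312, -0.0182)
τ = I·(Δω/dt) + ω₀×(Iω₀) = (0.0600, -0.1100, 0.1000)

τ = (0.0600, -0.1100, 0.1000)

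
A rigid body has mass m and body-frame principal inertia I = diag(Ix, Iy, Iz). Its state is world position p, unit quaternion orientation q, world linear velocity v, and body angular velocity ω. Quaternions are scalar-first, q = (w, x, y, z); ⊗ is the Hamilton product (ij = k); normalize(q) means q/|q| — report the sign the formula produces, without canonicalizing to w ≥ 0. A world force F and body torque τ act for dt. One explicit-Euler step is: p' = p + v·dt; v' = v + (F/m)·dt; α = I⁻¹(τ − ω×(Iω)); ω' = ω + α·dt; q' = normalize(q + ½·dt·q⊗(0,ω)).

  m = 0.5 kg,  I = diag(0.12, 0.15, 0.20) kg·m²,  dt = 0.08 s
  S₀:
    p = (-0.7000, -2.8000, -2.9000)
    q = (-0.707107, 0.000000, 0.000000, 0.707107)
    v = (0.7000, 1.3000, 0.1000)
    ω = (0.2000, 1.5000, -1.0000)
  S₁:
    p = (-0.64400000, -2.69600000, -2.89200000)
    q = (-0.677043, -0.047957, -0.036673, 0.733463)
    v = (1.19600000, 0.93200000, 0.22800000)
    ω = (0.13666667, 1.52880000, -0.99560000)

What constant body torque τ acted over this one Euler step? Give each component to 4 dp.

τ = (-0.1700, 0.0700, 0.0200)

ω₁ − ω₀ = (-0.06333333, 0.02880000, 0.00440000)
precession coupling = (-0.0750, 0.0160, 0.0090)
applied torque τ = (-0.1700, 0.0700, 0.0200)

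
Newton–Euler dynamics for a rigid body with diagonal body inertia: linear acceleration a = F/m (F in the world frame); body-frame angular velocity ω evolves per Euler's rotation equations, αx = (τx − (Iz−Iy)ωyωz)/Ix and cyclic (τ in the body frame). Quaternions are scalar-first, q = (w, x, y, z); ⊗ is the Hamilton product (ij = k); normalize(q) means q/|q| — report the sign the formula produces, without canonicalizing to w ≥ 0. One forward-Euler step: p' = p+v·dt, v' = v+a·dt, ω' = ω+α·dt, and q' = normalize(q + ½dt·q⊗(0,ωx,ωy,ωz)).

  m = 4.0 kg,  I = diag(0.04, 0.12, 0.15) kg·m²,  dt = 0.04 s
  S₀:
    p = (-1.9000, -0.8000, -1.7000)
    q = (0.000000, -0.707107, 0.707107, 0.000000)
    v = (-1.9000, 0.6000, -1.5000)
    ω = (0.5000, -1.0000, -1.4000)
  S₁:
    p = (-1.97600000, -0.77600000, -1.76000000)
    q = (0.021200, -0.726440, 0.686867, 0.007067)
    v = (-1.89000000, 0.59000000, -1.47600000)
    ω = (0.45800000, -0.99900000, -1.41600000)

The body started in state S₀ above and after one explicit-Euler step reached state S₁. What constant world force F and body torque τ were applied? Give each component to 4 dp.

Δv = v₁−v₀ = (0.01000000, -0.01000000, 0.02400000)
F = m·Δv/dt = (1.0000, -1.0000, 2.4000)
ω₁ − ω₀ = (-0.04200000, 0.00100000, -0.01600000)
I·α + gyro = (0.0000, 0.0800, -0.1000)

F = (1.0000, -1.0000, 2.4000)
τ = (0.0000, 0.0800, -0.1000)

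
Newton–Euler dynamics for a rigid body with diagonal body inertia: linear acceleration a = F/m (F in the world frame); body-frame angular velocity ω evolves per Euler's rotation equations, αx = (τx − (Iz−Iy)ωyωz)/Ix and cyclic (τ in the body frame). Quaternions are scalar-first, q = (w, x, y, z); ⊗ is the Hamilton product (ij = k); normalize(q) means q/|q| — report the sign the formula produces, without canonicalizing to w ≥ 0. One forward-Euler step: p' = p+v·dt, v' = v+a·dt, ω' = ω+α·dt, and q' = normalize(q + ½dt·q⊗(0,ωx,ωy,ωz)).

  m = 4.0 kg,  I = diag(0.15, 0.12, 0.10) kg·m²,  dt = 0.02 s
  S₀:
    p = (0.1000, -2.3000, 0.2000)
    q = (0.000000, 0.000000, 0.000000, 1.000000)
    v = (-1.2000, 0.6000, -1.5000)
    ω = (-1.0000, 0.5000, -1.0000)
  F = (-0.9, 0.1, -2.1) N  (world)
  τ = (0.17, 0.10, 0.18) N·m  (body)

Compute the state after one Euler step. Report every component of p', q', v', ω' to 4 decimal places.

linear accel F/m = (-0.2250, 0.0250, -0.5250)
new position p' = (0.0760, -2.2880, 0.1700)
v' = v + a·dt = (-1.2045, 0.6005, -1.5105)
(τ − ω×Iω)/I = (1.0667, 0.4167, 1.6500)
ω' = ω + α·dt = (-0.9787, 0.5083, -0.9670)
Hamilton product q⊗(0,ω) = (1.0000000, -0.5000000, -1.0000000, 0.0000000)
q' = normalize(q + ½dt·q⊗(0,ω)) = (0.0100, -0.0050, -0.0100, 0.9999)

p' = (0.0760, -2.2880, 0.1700)
q' = (0.0100, -0.0050, -0.0100, 0.9999)
v' = (-1.2045, 0.6005, -1.5105)
ω' = (-0.9787, 0.5083, -0.9670)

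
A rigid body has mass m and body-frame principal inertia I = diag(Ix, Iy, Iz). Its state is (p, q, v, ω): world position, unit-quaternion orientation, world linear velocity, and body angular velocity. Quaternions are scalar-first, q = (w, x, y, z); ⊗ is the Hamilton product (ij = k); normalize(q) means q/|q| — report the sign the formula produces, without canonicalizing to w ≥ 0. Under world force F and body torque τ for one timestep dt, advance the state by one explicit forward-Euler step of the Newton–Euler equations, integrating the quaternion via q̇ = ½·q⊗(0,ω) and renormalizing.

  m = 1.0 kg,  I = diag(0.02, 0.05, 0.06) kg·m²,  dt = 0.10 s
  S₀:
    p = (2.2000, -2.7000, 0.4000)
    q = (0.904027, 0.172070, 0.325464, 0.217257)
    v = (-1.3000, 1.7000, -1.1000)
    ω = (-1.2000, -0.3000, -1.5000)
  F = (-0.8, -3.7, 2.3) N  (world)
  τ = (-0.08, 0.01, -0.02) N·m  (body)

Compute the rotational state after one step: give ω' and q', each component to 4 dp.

gyro term ω×Iω = (0.0045, -0.0720, 0.0108)
angular accel α = (-4.2250, 1.6400, -0.5133)
new body rate ω' = (-1.6225, -0.1360, -1.5513)
q⊗(0,ω) = (0.6300087, -1.5078513, -0.2738115, -1.0171047)
q + ½dt·q⊗(0,ω), renormalized = (0.9311, 0.0962, 0.3103, 0.1656)

ω' = (-1.6225, -0.1360, -1.5513)
q' = (0.9311, 0.0962, 0.3103, 0.1656)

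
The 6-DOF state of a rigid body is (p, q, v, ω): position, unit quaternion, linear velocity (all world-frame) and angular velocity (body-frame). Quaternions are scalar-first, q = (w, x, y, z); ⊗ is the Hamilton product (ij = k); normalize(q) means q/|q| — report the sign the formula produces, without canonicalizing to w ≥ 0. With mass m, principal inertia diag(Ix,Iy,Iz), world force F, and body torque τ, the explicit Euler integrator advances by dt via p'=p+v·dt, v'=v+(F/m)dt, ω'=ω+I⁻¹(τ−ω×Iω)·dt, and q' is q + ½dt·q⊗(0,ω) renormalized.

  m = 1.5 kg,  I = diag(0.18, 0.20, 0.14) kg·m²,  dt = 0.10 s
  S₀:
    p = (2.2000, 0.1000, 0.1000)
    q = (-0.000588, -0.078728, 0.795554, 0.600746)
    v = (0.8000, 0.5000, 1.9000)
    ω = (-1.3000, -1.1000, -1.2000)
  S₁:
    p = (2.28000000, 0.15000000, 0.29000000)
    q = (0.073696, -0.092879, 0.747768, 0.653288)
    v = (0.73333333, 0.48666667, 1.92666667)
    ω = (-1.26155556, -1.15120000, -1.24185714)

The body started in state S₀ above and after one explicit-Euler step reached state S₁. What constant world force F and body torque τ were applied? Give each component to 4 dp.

ω₁ − ω₀ = (0.03844444, -0.05120000, -0.04185714)
gyro term ω₀×Iω₀ = (-0.0792, 0.0624, 0.0286)
τ = I·(Δω/dt) + ω₀×(Iω₀) = (-0.0100, -0.0400, -0.0300)
velocity change Δv = (-0.06666667, -0.01333333, 0.02666667)
F = m·Δv/dt = (-1.0000, -0.2000, 0.4000)

F = (-1.0000, -0.2000, 0.4000)
τ = (-0.0100, -0.0400, -0.0300)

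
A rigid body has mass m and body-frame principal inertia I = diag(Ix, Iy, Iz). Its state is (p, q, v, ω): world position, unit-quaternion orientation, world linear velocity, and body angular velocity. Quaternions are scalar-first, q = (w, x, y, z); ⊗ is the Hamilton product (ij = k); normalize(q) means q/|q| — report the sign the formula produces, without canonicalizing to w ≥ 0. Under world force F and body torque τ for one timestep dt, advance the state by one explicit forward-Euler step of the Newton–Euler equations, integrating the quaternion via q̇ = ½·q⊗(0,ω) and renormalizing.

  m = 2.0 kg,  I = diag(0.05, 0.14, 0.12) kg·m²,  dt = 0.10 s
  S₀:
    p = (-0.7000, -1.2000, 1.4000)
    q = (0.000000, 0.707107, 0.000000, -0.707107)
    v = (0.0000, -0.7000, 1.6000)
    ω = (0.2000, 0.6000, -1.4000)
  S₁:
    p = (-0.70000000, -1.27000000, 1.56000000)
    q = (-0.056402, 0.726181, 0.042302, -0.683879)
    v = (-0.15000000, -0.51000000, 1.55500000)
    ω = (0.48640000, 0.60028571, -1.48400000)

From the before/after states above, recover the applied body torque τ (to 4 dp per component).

Δω = ω₁−ω₀ = (0.28640000, 0.00028571, -0.08400000)
applied torque τ = (0.1600, 0.0200, -0.0900)

τ = (0.1600, 0.0200, -0.0900)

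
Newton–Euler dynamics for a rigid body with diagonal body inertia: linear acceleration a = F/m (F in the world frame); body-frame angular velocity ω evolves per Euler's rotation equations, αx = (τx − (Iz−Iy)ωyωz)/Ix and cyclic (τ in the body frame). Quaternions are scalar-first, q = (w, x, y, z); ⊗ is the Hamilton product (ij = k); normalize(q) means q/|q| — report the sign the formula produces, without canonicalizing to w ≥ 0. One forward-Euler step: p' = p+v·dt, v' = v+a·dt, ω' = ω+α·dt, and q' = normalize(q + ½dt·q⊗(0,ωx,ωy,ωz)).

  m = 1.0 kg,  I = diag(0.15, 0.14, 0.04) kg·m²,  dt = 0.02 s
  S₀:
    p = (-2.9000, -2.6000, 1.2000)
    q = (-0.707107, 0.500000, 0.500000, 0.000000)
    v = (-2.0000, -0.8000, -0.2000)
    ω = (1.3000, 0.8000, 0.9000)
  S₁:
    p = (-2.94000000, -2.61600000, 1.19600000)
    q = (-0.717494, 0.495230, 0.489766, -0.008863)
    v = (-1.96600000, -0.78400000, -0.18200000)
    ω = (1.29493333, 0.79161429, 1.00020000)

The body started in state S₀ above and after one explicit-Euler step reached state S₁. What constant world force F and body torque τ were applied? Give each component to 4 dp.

rate change Δω = (-0.00506667, -0.00838571, 0.10020000)
I·α + gyro = (-0.1100, 0.0700, 0.1900)
Δv = v₁−v₀ = (0.03400000, 0.01600000, 0.01800000)
F = m·Δv/dt = (1.7000, 0.8000, 0.9000)

F = (1.7000, 0.8000, 0.9000)
τ = (-0.1100, 0.0700, 0.1900)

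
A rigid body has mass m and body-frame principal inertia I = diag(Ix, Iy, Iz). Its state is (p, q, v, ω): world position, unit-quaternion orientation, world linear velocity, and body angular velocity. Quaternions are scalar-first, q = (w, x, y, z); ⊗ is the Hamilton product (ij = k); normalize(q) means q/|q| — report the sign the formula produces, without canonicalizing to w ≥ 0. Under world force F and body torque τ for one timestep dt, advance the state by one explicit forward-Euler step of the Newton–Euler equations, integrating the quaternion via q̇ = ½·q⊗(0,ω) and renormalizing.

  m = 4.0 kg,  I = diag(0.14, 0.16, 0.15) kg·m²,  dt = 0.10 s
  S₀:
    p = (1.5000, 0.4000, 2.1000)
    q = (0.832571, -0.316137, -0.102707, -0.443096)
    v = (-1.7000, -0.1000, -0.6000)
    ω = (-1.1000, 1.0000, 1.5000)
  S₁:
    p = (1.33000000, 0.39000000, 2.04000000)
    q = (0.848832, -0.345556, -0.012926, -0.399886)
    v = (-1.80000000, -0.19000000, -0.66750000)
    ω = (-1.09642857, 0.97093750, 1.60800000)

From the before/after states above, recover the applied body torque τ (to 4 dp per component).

rate change Δω = (0.00357143, -0.02906250, 0.10800000)
I·α + gyro = (-0.0100, -0.0300, 0.1400)

τ = (-0.0100, -0.0300, 0.1400)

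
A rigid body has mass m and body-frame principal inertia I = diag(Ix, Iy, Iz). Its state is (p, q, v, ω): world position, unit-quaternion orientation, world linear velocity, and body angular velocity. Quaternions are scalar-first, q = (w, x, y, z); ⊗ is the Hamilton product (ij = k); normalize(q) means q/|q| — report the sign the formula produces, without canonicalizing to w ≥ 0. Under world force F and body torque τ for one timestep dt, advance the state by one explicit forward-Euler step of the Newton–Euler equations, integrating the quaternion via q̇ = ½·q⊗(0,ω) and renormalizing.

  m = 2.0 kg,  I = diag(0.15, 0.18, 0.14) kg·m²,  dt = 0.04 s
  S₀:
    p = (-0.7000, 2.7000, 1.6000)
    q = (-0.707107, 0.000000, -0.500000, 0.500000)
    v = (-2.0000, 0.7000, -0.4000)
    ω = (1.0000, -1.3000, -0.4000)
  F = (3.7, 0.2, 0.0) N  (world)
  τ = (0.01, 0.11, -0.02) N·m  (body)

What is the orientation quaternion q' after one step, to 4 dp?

q' = (-0.7157, 0.0029, -0.4713, 0.5154)

2q̇ = q⊗(0,ω) = (-0.4500000, 0.1428930, 1.4192391, 0.7828428)
q' = normalize(q + ½dt·q⊗(0,ω)) = (-0.7157, 0.0029, -0.4713, 0.5154)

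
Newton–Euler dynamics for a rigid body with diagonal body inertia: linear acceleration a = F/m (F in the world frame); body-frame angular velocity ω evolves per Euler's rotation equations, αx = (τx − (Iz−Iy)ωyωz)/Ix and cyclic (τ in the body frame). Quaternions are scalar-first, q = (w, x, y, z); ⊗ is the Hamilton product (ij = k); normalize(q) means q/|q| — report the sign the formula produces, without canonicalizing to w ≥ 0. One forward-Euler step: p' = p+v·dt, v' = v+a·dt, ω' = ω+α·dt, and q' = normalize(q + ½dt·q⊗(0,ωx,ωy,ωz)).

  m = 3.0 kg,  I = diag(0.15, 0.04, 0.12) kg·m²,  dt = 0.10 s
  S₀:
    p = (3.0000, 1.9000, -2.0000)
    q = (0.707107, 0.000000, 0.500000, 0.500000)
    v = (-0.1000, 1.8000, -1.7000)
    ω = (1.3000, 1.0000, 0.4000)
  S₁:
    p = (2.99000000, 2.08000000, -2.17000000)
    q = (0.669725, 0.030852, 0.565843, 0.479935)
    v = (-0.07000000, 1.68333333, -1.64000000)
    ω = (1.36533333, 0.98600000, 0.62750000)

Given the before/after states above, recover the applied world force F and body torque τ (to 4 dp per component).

Δv = v₁−v₀ = (0.03000000, -0.11666667, 0.06000000)
m·(v₁−v₀)/dt = (0.9000, -3.5000, 1.8000)
Δω = ω₁−ω₀ = (0.06533333, -0.01400000, 0.22750000)
gyro term ω₀×Iω₀ = (0.0320, 0.0156, -0.1430)
applied torque τ = (0.1300, 0.0100, 0.1300)

F = (0.9000, -3.5000, 1.8000)
τ = (0.1300, 0.0100, 0.1300)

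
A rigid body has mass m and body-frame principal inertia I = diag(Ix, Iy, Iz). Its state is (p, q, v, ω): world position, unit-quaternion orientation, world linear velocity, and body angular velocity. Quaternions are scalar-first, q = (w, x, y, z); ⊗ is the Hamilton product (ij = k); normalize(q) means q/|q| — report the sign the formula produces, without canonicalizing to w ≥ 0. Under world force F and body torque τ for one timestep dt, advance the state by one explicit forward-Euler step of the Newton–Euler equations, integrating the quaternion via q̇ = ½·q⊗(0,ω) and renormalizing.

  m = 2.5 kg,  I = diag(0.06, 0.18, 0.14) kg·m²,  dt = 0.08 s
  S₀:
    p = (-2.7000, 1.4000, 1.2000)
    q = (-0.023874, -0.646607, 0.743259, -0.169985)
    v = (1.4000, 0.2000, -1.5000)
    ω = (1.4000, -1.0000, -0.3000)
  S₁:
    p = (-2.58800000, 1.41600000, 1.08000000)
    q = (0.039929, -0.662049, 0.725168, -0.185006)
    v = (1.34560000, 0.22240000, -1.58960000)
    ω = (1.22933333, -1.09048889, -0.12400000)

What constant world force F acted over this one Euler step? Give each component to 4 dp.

velocity change Δv = (-0.05440000, 0.02240000, -0.08960000)
applied force F = (-1.7000, 0.7000, -2.8000)

F = (-1.7000, 0.7000, -2.8000)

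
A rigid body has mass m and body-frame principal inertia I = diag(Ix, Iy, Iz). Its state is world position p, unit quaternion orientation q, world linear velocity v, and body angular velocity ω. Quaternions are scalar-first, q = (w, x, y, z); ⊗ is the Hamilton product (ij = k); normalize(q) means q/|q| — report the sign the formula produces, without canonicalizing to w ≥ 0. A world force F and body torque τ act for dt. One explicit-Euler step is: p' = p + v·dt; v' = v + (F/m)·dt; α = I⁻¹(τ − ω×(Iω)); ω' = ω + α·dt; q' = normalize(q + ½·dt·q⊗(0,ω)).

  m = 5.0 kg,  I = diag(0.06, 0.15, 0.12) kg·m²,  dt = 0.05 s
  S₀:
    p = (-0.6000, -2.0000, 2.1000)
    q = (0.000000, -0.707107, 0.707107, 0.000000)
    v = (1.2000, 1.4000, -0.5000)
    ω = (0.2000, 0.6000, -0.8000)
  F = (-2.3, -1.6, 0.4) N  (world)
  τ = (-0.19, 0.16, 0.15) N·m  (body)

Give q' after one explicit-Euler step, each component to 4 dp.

q' = (-0.0071, -0.7210, 0.6927, -0.0141)

q⊗(0,ω) = (-0.2828428, -0.5656856, -0.5656856, -0.5656856)
q + ½dt·q⊗(0,ω), renormalized = (-0.0071, -0.7210, 0.6927, -0.0141)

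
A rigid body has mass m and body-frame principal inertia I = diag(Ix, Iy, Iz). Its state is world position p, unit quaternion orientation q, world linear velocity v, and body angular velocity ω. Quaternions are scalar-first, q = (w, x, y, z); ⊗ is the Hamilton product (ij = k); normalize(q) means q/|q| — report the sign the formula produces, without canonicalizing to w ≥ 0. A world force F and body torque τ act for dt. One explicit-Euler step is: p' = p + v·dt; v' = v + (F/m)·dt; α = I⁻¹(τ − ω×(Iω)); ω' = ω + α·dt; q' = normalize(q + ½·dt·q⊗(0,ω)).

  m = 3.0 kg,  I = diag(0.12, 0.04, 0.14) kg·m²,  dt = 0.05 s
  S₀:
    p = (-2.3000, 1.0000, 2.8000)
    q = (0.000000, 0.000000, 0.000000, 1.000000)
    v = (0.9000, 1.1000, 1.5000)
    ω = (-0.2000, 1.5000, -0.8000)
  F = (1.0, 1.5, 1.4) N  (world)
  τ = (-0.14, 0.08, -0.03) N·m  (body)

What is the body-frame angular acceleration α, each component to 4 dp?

α = (-0.1667, 2.0800, -0.3857)

precession coupling ω×(Iω) = (-0.1200, -0.0032, 0.0240)
α = I⁻¹(τ − ω×Iω) = (-0.1667, 2.0800, -0.3857)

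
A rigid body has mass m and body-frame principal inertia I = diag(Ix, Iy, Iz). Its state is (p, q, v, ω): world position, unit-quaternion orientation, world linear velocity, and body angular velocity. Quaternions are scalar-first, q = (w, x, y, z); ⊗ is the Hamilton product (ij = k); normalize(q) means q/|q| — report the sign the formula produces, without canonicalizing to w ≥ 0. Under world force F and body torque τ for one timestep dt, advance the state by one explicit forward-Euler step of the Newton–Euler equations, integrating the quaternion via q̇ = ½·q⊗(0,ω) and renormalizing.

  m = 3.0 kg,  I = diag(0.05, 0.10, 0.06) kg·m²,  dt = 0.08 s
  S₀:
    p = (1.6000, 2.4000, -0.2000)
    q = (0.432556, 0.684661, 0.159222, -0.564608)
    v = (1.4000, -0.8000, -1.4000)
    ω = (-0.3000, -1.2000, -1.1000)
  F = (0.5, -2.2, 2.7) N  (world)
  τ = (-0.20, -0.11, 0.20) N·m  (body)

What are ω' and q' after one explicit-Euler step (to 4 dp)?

α = I⁻¹(τ − ω×Iω) = (-2.9440, -1.0670, 3.0333)
ω + α·dt = (-0.5355, -1.2854, -0.8573)
Hamilton product q⊗(0,ω) = (-0.2246041, -0.9824406, 0.4034423, -1.2496382)
q + ½dt·q⊗(0,ω), renormalized = (0.4226, 0.6440, 0.1750, -0.6133)

ω' = (-0.5355, -1.2854, -0.8573)
q' = (0.4226, 0.6440, 0.1750, -0.6133)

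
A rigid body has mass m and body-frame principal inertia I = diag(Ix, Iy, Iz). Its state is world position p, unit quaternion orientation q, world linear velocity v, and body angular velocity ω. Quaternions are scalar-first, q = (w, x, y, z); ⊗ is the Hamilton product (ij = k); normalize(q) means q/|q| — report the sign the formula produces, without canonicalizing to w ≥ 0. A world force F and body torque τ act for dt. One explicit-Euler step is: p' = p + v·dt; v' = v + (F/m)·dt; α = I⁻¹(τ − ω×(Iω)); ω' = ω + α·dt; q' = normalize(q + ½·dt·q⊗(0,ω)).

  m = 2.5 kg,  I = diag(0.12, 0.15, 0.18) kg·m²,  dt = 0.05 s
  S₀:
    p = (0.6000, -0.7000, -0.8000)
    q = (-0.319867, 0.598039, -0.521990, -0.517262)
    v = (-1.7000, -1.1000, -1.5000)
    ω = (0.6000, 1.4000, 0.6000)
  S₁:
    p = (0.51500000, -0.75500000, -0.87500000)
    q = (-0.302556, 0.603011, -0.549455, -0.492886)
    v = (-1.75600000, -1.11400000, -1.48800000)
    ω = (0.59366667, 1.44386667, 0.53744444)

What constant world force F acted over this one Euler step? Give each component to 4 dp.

F = (-2.8000, -0.7000, 0.6000)

Δv = v₁−v₀ = (-0.05600000, -0.01400000, 0.01200000)
F = m·Δv/dt = (-2.8000, -0.7000, 0.6000)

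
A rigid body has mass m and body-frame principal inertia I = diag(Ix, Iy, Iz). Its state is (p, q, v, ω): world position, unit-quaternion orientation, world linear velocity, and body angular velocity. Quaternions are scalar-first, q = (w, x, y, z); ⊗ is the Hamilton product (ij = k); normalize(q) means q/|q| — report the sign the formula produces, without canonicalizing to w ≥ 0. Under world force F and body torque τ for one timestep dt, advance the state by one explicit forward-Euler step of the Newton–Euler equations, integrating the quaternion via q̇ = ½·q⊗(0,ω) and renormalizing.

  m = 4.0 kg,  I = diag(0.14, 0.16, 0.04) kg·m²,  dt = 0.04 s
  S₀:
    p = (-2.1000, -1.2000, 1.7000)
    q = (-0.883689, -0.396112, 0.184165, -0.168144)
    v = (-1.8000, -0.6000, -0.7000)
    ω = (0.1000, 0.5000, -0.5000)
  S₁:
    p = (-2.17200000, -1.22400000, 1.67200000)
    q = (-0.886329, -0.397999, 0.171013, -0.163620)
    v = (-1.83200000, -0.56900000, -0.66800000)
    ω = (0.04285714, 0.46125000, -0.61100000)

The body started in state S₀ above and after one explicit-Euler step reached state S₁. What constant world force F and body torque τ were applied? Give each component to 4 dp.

F = (-3.2000, 3.1000, 3.2000)
τ = (-0.1700, -0.1600, -0.1100)

Δω = ω₁−ω₀ = (-0.05714286, -0.03875000, -0.11100000)
precession coupling = (0.0300, -0.0050, 0.0010)
I·α + gyro = (-0.1700, -0.1600, -0.1100)
velocity change Δv = (-0.03200000, 0.03100000, 0.03200000)
F = m·Δv/dt = (-3.2000, 3.1000, 3.2000)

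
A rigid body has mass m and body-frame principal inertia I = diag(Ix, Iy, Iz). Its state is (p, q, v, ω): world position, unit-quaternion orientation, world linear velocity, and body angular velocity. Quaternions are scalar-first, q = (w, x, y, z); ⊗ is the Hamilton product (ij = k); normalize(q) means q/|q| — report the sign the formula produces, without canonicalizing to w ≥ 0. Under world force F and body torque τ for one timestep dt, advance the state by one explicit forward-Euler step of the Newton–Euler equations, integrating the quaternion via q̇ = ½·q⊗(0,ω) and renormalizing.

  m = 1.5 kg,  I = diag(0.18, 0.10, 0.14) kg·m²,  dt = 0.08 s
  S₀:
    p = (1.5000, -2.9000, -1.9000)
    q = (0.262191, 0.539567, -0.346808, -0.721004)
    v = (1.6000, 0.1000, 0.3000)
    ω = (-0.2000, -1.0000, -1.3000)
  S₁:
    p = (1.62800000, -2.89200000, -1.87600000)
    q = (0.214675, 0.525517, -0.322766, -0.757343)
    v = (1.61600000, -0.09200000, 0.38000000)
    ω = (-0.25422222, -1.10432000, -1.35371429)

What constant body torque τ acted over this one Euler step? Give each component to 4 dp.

τ = (-0.0700, -0.1200, -0.1100)

ω₁ − ω₀ = (-0.05422222, -0.10432000, -0.05371429)
τ = I·(Δω/dt) + ω₀×(Iω₀) = (-0.0700, -0.1200, -0.1100)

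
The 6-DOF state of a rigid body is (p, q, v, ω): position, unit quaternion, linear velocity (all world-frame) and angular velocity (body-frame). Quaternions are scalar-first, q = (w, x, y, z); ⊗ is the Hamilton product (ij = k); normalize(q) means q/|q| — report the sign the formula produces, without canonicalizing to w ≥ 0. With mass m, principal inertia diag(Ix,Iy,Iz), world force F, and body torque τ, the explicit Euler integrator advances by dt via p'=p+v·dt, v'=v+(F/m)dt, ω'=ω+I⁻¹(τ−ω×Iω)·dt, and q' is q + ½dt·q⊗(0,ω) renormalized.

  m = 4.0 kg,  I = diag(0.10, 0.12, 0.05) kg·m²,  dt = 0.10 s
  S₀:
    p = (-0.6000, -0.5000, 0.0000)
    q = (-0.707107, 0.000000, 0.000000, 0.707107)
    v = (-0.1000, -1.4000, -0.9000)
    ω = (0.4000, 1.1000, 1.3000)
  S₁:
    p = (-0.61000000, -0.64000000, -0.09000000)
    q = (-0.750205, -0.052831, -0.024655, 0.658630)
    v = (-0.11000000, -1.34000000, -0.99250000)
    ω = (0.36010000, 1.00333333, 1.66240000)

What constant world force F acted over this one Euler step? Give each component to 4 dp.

F = (-0.4000, 2.4000, -3.7000)

velocity change Δv = (-0.01000000, 0.06000000, -0.09250000)
m·(v₁−v₀)/dt = (-0.4000, 2.4000, -3.7000)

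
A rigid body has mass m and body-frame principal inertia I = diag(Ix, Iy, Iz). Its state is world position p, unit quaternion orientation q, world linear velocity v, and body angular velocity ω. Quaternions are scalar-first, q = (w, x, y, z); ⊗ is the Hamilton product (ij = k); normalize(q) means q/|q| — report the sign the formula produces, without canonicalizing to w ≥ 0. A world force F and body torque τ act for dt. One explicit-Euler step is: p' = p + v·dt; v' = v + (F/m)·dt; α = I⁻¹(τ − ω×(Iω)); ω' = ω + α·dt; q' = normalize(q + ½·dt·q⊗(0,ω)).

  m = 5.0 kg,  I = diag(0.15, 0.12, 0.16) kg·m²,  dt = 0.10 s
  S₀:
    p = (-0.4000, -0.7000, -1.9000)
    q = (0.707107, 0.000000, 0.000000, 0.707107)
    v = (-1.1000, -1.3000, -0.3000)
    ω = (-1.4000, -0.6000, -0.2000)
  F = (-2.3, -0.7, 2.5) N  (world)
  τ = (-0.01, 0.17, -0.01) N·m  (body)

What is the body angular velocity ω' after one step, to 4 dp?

(τ − ω×Iω)/I = (-0.0987, 1.4400, 0.0950)
ω + α·dt = (-1.4099, -0.4560, -0.1905)

ω' = (-1.4099, -0.4560, -0.1905)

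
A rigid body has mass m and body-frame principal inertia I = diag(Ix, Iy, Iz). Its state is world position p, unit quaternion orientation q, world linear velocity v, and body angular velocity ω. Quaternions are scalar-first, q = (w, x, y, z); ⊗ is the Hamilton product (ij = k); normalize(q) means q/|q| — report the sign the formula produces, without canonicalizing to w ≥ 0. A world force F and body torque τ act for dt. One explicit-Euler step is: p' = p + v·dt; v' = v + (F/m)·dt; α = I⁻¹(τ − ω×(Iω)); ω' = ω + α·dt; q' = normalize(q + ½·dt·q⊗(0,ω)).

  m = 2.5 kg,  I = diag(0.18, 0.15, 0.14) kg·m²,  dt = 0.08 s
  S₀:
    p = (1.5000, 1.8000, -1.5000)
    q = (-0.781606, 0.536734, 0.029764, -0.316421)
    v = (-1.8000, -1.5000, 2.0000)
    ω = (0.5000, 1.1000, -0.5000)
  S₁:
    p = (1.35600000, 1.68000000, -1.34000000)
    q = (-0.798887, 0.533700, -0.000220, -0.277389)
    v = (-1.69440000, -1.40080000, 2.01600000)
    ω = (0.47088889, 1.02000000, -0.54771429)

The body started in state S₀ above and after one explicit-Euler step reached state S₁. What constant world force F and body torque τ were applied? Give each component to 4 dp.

Δv = v₁−v₀ = (0.10560000, 0.09920000, 0.01600000)
applied force F = (3.3000, 3.1000, 0.5000)
rate change Δω = (-0.02911111, -0.08000000, -0.04771429)
ω₀×(Iω₀) = (0.0055, -0.0100, -0.0165)
applied torque τ = (-0.0600, -0.1600, -0.1000)

F = (3.3000, 3.1000, 0.5000)
τ = (-0.0600, -0.1600, -0.1000)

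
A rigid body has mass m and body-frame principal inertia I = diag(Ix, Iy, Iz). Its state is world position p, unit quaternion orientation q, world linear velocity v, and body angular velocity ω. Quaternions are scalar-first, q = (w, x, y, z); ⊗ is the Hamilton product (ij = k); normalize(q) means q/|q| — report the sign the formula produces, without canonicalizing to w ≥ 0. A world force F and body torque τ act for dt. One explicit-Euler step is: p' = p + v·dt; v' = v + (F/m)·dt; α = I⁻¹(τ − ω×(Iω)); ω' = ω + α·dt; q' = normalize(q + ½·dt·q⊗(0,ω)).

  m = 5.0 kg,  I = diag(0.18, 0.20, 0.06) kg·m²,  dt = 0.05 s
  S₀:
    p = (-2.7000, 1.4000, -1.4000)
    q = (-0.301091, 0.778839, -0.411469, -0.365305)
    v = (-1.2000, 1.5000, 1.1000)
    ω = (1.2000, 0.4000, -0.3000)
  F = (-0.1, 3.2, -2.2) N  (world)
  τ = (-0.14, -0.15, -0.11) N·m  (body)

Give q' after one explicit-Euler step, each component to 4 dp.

q' = (-0.3229, 0.7761, -0.4194, -0.3427)

q⊗(0,ω) = (-0.8796107, -0.0917465, -0.3251507, 0.8956257)
q' = normalize(q + ½dt·q⊗(0,ω)) = (-0.3229, 0.7761, -0.4194, -0.3427)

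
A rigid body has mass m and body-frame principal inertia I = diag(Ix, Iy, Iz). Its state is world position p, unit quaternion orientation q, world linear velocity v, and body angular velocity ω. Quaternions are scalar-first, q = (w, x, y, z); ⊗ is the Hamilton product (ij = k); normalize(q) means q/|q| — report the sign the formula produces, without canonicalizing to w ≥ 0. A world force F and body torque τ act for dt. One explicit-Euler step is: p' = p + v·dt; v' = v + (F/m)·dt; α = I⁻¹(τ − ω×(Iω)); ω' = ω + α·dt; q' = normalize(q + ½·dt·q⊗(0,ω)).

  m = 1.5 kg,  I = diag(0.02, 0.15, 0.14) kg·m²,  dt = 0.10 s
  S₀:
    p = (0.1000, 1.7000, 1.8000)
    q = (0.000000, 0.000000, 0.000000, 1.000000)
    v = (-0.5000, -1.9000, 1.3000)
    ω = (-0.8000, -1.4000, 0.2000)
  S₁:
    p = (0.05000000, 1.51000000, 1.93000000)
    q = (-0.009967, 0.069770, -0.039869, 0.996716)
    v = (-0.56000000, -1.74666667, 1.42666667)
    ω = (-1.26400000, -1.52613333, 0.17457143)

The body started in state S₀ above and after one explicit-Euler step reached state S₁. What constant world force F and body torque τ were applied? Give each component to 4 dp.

v₁ − v₀ = (-0.06000000, 0.15333333, 0.12666667)
m·(v₁−v₀)/dt = (-0.9000, 2.3000, 1.9000)
rate change Δω = (-0.46400000, -0.12613333, -0.02542857)
ω₀×(Iω₀) = (0.0028, 0.0192, 0.1456)
τ = I·(Δω/dt) + ω₀×(Iω₀) = (-0.0900, -0.1700, 0.1100)

F = (-0.9000, 2.3000, 1.9000)
τ = (-0.0900, -0.1700, 0.1100)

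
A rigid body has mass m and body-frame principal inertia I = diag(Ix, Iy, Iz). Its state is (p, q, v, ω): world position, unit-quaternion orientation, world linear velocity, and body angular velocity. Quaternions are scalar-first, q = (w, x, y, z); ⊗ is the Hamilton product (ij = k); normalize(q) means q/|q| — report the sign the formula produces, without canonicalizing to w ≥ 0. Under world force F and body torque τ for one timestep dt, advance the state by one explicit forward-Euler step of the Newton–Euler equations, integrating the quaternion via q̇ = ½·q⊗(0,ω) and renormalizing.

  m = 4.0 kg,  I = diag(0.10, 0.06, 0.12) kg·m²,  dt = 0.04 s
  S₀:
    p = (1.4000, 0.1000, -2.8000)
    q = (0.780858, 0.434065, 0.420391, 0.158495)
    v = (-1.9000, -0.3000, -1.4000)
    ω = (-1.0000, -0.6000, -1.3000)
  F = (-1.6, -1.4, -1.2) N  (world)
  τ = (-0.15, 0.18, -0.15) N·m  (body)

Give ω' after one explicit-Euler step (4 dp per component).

ω×(Iω) gyroscopic = (0.0468, -0.0260, -0.0240)
α = I⁻¹(τ − ω×Iω) = (-1.9680, 3.4333, -1.0500)
ω' = ω + α·dt = (-1.0787, -0.4627, -1.3420)

ω' = (-1.0787, -0.4627, -1.3420)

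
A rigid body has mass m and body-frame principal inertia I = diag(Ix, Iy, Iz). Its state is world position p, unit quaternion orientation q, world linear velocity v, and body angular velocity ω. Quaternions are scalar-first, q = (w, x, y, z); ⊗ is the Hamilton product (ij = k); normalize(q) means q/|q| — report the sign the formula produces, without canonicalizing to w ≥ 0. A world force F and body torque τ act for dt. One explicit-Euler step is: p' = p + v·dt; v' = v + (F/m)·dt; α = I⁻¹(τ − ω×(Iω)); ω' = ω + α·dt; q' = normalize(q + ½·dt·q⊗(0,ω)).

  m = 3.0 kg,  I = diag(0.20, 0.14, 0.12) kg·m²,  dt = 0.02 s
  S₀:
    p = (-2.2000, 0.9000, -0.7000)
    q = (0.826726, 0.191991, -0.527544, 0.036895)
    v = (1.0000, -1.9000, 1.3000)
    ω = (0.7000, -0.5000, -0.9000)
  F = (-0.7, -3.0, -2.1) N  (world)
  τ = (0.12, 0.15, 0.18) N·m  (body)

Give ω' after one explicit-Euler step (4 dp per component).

gyro term ω×Iω = (-0.0090, -0.0504, 0.0210)
(τ − ω×Iω)/I = (0.6450, 1.4314, 1.3250)
new body rate ω' = (0.7129, -0.4714, -0.8735)

ω' = (0.7129, -0.4714, -0.8735)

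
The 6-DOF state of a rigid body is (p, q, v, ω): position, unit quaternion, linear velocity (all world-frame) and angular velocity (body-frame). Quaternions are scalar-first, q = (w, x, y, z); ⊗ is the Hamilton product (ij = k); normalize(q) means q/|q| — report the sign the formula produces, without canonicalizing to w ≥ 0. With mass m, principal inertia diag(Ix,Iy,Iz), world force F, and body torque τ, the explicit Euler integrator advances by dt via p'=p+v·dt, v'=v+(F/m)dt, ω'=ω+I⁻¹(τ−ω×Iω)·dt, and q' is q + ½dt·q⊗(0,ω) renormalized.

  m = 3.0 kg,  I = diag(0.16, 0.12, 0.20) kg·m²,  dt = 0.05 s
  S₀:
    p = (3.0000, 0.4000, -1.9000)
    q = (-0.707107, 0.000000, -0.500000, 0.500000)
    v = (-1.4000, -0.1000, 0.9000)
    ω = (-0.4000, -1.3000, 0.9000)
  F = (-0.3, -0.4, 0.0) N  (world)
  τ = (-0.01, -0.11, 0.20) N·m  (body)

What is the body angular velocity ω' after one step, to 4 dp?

ω' = (-0.3739, -1.3518, 0.9552)

ω×(Iω) gyroscopic = (-0.0936, 0.0144, -0.0208)
angular accel α = (0.5225, -1.0367, 1.1040)
new body rate ω' = (-0.3739, -1.3518, 0.9552)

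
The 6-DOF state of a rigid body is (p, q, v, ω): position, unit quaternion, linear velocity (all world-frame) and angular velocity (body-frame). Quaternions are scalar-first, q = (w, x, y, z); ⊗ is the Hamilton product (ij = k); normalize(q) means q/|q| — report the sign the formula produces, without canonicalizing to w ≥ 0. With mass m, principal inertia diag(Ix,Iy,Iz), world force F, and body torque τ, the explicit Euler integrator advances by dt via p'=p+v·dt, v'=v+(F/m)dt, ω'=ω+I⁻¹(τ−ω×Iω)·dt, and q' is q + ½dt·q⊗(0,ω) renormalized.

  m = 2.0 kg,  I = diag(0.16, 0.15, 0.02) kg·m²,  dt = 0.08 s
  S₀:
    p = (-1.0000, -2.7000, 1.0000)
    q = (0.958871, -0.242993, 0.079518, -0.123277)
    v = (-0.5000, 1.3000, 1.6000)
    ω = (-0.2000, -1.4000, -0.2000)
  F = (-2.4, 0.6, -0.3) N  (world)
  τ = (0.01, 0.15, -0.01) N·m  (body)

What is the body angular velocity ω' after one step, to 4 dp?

ω' = (-0.1768, -1.3230, -0.2288)

precession coupling ω×(Iω) = (-0.0364, 0.0056, -0.0028)
(τ − ω×Iω)/I = (0.2900, 0.9627, -0.3600)
ω' = ω + α·dt = (-0.1768, -1.3230, -0.2288)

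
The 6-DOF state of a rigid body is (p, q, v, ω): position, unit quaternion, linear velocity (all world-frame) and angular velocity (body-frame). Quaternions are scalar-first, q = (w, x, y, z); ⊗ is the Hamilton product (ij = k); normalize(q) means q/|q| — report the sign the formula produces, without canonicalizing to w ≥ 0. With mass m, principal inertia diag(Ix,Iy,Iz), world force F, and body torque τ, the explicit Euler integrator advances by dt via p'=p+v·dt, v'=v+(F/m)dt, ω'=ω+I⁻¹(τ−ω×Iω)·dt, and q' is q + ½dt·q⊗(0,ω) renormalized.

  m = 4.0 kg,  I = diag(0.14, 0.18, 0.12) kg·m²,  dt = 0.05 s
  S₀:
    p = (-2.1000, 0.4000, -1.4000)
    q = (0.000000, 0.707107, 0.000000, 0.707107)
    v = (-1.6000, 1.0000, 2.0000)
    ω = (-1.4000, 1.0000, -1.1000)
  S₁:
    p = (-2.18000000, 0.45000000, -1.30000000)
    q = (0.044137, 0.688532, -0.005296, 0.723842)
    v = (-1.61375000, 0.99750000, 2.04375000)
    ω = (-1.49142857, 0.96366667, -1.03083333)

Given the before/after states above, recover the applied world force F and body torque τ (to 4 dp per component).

F = (-1.1000, -0.2000, 3.5000)
τ = (-0.1900, -0.1000, 0.1100)

v₁ − v₀ = (-0.01375000, -0.00250000, 0.04375000)
F = m·Δv/dt = (-1.1000, -0.2000, 3.5000)
rate change Δω = (-0.09142857, -0.03633333, 0.06916667)
applied torque τ = (-0.1900, -0.1000, 0.1100)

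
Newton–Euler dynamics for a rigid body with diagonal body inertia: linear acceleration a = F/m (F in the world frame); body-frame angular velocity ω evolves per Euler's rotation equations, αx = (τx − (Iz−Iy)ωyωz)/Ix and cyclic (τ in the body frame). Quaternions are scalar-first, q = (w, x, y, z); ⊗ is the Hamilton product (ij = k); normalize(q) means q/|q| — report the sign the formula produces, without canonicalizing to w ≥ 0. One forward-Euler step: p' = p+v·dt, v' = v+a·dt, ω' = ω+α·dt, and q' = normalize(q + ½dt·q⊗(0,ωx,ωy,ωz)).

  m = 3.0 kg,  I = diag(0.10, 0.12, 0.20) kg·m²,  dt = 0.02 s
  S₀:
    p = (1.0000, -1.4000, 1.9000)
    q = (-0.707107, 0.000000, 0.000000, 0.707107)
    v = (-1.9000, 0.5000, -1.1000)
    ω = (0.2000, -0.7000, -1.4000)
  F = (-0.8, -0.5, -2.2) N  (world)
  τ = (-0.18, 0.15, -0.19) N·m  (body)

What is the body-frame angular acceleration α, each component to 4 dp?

α = (-2.5840, 1.0167, -0.9360)

precession coupling ω×(Iω) = (0.0784, 0.0280, -0.0028)
angular accel α = (-2.5840, 1.0167, -0.9360)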